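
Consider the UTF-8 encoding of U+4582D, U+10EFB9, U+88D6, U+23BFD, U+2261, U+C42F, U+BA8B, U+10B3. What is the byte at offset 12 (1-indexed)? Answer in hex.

0xF0

1-indexed offset 12 is 0-indexed offset 11.
U+4582D → 4-byte form F1 85 A0 AD at offsets 0–3.
U+10EFB9 → 4-byte form F4 8E BE B9 at offsets 4–7.
U+88D6 → 3-byte form E8 A3 96 at offsets 8–10.
U+23BFD → 4-byte form F0 A3 AF BD at offsets 11–14.
Offset 11 falls in char 4's range; it's byte 1 of F0 A3 AF BD = 0xF0.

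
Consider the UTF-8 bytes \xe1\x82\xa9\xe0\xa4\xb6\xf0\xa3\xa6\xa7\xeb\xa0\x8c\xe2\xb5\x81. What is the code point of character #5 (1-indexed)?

Offset 0: leading byte 0xE1 = 11100001 → 3-byte char #1 = E1 82 A9.
Offset 3: leading byte 0xE0 = 11100000 → 3-byte char #2 = E0 A4 B6.
Offset 6: leading byte 0xF0 = 11110000 → 4-byte char #3 = F0 A3 A6 A7.
Offset 10: leading byte 0xEB = 11101011 → 3-byte char #4 = EB A0 8C.
Offset 13: leading byte 0xE2 = 11100010 → 3-byte char #5 = E2 B5 81.
Leading byte 0xE2 = 11100010 matches 1110xxxx → 3-byte sequence.
Byte 1: 0xE2 = 11100010, payload 0010 (4 bits).
Byte 2: 0xB5 = 10110101 (10xxxxxx ✓), payload 110101.
Byte 3: 0x81 = 10000001 (10xxxxxx ✓), payload 000001.
Concatenate: 0010110101000001 = 0x2D41 (16 bits → U+2D41).

U+2D41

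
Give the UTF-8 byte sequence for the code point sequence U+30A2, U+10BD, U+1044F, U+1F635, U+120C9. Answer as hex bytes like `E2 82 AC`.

E3 82 A2 E1 82 BD F0 90 91 8F F0 9F 98 B5 F0 92 83 89

U+30A2: 3-byte form → E3 82 A2.
U+10BD: 3-byte form → E1 82 BD.
U+1044F: 4-byte form → F0 90 91 8F.
U+1F635: 4-byte form → F0 9F 98 B5.
U+120C9: 4-byte form → F0 92 83 89.
Concatenated (18 bytes): E3 82 A2 E1 82 BD F0 90 91 8F F0 9F 98 B5 F0 92 83 89.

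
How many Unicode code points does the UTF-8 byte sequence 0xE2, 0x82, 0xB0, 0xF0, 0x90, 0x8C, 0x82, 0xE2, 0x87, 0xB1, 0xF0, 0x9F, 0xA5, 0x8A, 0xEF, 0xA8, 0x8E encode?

Byte at offset 0: 0xE2 = 11100010 → 3-byte char (#1). Advance 3.
Byte at offset 3: 0xF0 = 11110000 → 4-byte char (#2). Advance 4.
Byte at offset 7: 0xE2 = 11100010 → 3-byte char (#3). Advance 3.
Byte at offset 10: 0xF0 = 11110000 → 4-byte char (#4). Advance 4.
Byte at offset 14: 0xEF = 11101111 → 3-byte char (#5). Advance 3.
Reached end at offset 17 after 5 code points.

5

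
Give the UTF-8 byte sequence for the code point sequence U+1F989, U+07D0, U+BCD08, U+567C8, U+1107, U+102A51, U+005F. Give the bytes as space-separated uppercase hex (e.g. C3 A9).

U+1F989: 4-byte form → F0 9F A6 89.
U+07D0: 2-byte form → DF 90.
U+BCD08: 4-byte form → F2 BC B4 88.
U+567C8: 4-byte form → F1 96 9F 88.
U+1107: 3-byte form → E1 84 87.
U+102A51: 4-byte form → F4 82 A9 91.
U+005F: 1-byte form → 5F.
Concatenated (22 bytes): F0 9F A6 89 DF 90 F2 BC B4 88 F1 96 9F 88 E1 84 87 F4 82 A9 91 5F.

F0 9F A6 89 DF 90 F2 BC B4 88 F1 96 9F 88 E1 84 87 F4 82 A9 91 5F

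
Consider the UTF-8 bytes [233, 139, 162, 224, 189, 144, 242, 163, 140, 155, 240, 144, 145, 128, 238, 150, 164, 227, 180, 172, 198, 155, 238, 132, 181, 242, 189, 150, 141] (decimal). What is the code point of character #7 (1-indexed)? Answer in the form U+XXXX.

U+019B

Offset 0: leading byte 0xE9 = 11101001 → 3-byte char #1 = E9 8B A2.
Offset 3: leading byte 0xE0 = 11100000 → 3-byte char #2 = E0 BD 90.
Offset 6: leading byte 0xF2 = 11110010 → 4-byte char #3 = F2 A3 8C 9B.
Offset 10: leading byte 0xF0 = 11110000 → 4-byte char #4 = F0 90 91 80.
Offset 14: leading byte 0xEE = 11101110 → 3-byte char #5 = EE 96 A4.
Offset 17: leading byte 0xE3 = 11100011 → 3-byte char #6 = E3 B4 AC.
Offset 20: leading byte 0xC6 = 11000110 → 2-byte char #7 = C6 9B.
Leading byte 0xC6 = 11000110 matches 110xxxxx → 2-byte sequence.
Byte 1: 0xC6 = 11000110, payload 00110 (5 bits).
Byte 2: 0x9B = 10011011 (10xxxxxx ✓), payload 011011.
Concatenate: 00110011011 = 0x19B (11 bits → U+019B).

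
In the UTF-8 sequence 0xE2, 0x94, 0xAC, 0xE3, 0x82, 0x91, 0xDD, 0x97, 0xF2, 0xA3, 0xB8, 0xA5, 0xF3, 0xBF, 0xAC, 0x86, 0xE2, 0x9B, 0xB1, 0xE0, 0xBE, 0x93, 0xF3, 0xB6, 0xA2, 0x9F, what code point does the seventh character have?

Offset 0: leading byte 0xE2 = 11100010 → 3-byte char #1 = E2 94 AC.
Offset 3: leading byte 0xE3 = 11100011 → 3-byte char #2 = E3 82 91.
Offset 6: leading byte 0xDD = 11011101 → 2-byte char #3 = DD 97.
Offset 8: leading byte 0xF2 = 11110010 → 4-byte char #4 = F2 A3 B8 A5.
Offset 12: leading byte 0xF3 = 11110011 → 4-byte char #5 = F3 BF AC 86.
Offset 16: leading byte 0xE2 = 11100010 → 3-byte char #6 = E2 9B B1.
Offset 19: leading byte 0xE0 = 11100000 → 3-byte char #7 = E0 BE 93.
Leading byte 0xE0 = 11100000 matches 1110xxxx → 3-byte sequence.
Byte 1: 0xE0 = 11100000, payload 0000 (4 bits).
Byte 2: 0xBE = 10111110 (10xxxxxx ✓), payload 111110.
Byte 3: 0x93 = 10010011 (10xxxxxx ✓), payload 010011.
Concatenate: 0000111110010011 = 0xF93 (16 bits → U+0F93).

U+0F93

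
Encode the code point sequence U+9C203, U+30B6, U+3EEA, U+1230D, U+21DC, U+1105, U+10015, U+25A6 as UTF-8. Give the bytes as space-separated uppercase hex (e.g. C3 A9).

U+9C203: 4-byte form → F2 9C 88 83.
U+30B6: 3-byte form → E3 82 B6.
U+3EEA: 3-byte form → E3 BB AA.
U+1230D: 4-byte form → F0 92 8C 8D.
U+21DC: 3-byte form → E2 87 9C.
U+1105: 3-byte form → E1 84 85.
U+10015: 4-byte form → F0 90 80 95.
U+25A6: 3-byte form → E2 96 A6.
Concatenated (27 bytes): F2 9C 88 83 E3 82 B6 E3 BB AA F0 92 8C 8D E2 87 9C E1 84 85 F0 90 80 95 E2 96 A6.

F2 9C 88 83 E3 82 B6 E3 BB AA F0 92 8C 8D E2 87 9C E1 84 85 F0 90 80 95 E2 96 A6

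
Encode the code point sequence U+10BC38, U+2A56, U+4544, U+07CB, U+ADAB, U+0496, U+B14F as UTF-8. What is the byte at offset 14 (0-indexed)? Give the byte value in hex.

U+10BC38 → 4-byte form F4 8B B0 B8 at offsets 0–3.
U+2A56 → 3-byte form E2 A9 96 at offsets 4–6.
U+4544 → 3-byte form E4 95 84 at offsets 7–9.
U+07CB → 2-byte form DF 8B at offsets 10–11.
U+ADAB → 3-byte form EA B6 AB at offsets 12–14.
Offset 14 falls in char 5's range; it's byte 3 of EA B6 AB = 0xAB.

0xAB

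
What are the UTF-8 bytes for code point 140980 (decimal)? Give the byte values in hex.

U+226B4 = 0x226B4 = 140980 decimal. In range U+10000–U+10FFFF → 4-byte form: 11110xxx 10xxxxxx 10xxxxxx 10xxxxxx.
Binary (21 bits): 000100010011010110100.
Split 3+6+6+6: 000 | 100010 | 011010 | 110100.
Byte 1: 11110000 = 0xF0.
Byte 2: 10100010 = 0xA2.
Byte 3: 10011010 = 0x9A.
Byte 4: 10110100 = 0xB4.

F0 A2 9A B4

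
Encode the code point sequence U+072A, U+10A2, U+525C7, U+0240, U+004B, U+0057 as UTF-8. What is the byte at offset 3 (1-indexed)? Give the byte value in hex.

1-indexed offset 3 is 0-indexed offset 2.
U+072A → 2-byte form DC AA at offsets 0–1.
U+10A2 → 3-byte form E1 82 A2 at offsets 2–4.
Offset 2 falls in char 2's range; it's byte 1 of E1 82 A2 = 0xE1.

0xE1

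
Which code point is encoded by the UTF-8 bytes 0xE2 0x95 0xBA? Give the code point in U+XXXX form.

Leading byte 0xE2 = 11100010 matches 1110xxxx → 3-byte sequence.
Byte 1: 0xE2 = 11100010, payload 0010 (4 bits).
Byte 2: 0x95 = 10010101 (10xxxxxx ✓), payload 010101.
Byte 3: 0xBA = 10111010 (10xxxxxx ✓), payload 111010.
Concatenate: 0010010101111010 = 0x257A (16 bits → U+257A).

U+257A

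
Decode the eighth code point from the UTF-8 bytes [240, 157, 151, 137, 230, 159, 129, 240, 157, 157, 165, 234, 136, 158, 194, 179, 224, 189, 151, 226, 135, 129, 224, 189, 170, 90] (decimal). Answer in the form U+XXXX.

U+0F6A

Offset 0: leading byte 0xF0 = 11110000 → 4-byte char #1 = F0 9D 97 89.
Offset 4: leading byte 0xE6 = 11100110 → 3-byte char #2 = E6 9F 81.
Offset 7: leading byte 0xF0 = 11110000 → 4-byte char #3 = F0 9D 9D A5.
Offset 11: leading byte 0xEA = 11101010 → 3-byte char #4 = EA 88 9E.
Offset 14: leading byte 0xC2 = 11000010 → 2-byte char #5 = C2 B3.
Offset 16: leading byte 0xE0 = 11100000 → 3-byte char #6 = E0 BD 97.
Offset 19: leading byte 0xE2 = 11100010 → 3-byte char #7 = E2 87 81.
Offset 22: leading byte 0xE0 = 11100000 → 3-byte char #8 = E0 BD AA.
Leading byte 0xE0 = 11100000 matches 1110xxxx → 3-byte sequence.
Byte 1: 0xE0 = 11100000, payload 0000 (4 bits).
Byte 2: 0xBD = 10111101 (10xxxxxx ✓), payload 111101.
Byte 3: 0xAA = 10101010 (10xxxxxx ✓), payload 101010.
Concatenate: 0000111101101010 = 0xF6A (16 bits → U+0F6A).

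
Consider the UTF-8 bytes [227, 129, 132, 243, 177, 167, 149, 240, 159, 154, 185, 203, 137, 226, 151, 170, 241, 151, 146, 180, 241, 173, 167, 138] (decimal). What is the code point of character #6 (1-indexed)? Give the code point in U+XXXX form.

U+574B4

Offset 0: leading byte 0xE3 = 11100011 → 3-byte char #1 = E3 81 84.
Offset 3: leading byte 0xF3 = 11110011 → 4-byte char #2 = F3 B1 A7 95.
Offset 7: leading byte 0xF0 = 11110000 → 4-byte char #3 = F0 9F 9A B9.
Offset 11: leading byte 0xCB = 11001011 → 2-byte char #4 = CB 89.
Offset 13: leading byte 0xE2 = 11100010 → 3-byte char #5 = E2 97 AA.
Offset 16: leading byte 0xF1 = 11110001 → 4-byte char #6 = F1 97 92 B4.
Leading byte 0xF1 = 11110001 matches 11110xxx → 4-byte sequence.
Byte 1: 0xF1 = 11110001, payload 001 (3 bits).
Byte 2: 0x97 = 10010111 (10xxxxxx ✓), payload 010111.
Byte 3: 0x92 = 10010010 (10xxxxxx ✓), payload 010010.
Byte 4: 0xB4 = 10110100 (10xxxxxx ✓), payload 110100.
Concatenate: 001010111010010110100 = 0x574B4 (21 bits → U+574B4).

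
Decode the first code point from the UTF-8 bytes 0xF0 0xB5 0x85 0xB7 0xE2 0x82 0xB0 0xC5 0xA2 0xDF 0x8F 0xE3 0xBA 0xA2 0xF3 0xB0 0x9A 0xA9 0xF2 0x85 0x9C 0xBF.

Offset 0: leading byte 0xF0 = 11110000 → 4-byte char #1 = F0 B5 85 B7.
Leading byte 0xF0 = 11110000 matches 11110xxx → 4-byte sequence.
Byte 1: 0xF0 = 11110000, payload 000 (3 bits).
Byte 2: 0xB5 = 10110101 (10xxxxxx ✓), payload 110101.
Byte 3: 0x85 = 10000101 (10xxxxxx ✓), payload 000101.
Byte 4: 0xB7 = 10110111 (10xxxxxx ✓), payload 110111.
Concatenate: 000110101000101110111 = 0x35177 (21 bits → U+35177).

U+35177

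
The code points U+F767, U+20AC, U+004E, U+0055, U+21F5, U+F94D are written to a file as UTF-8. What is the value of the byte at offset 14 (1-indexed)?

1-indexed offset 14 is 0-indexed offset 13.
U+F767 → 3-byte form EF 9D A7 at offsets 0–2.
U+20AC → 3-byte form E2 82 AC at offsets 3–5.
U+004E → 1-byte form 4E at offsets 6–6.
U+0055 → 1-byte form 55 at offsets 7–7.
U+21F5 → 3-byte form E2 87 B5 at offsets 8–10.
U+F94D → 3-byte form EF A5 8D at offsets 11–13.
Offset 13 falls in char 6's range; it's byte 3 of EF A5 8D = 0x8D.

0x8D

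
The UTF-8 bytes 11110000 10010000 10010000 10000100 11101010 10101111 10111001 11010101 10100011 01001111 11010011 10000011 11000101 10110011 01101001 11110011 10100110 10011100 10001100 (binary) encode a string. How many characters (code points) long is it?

8

Byte at offset 0: 0xF0 = 11110000 → 4-byte char (#1). Advance 4.
Byte at offset 4: 0xEA = 11101010 → 3-byte char (#2). Advance 3.
Byte at offset 7: 0xD5 = 11010101 → 2-byte char (#3). Advance 2.
Byte at offset 9: 0x4F = 01001111 → 1-byte char (#4). Advance 1.
Byte at offset 10: 0xD3 = 11010011 → 2-byte char (#5). Advance 2.
Byte at offset 12: 0xC5 = 11000101 → 2-byte char (#6). Advance 2.
Byte at offset 14: 0x69 = 01101001 → 1-byte char (#7). Advance 1.
Byte at offset 15: 0xF3 = 11110011 → 4-byte char (#8). Advance 4.
Reached end at offset 19 after 8 code points.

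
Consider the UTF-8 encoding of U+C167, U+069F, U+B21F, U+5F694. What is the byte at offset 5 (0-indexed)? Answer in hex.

0xEB

U+C167 → 3-byte form EC 85 A7 at offsets 0–2.
U+069F → 2-byte form DA 9F at offsets 3–4.
U+B21F → 3-byte form EB 88 9F at offsets 5–7.
Offset 5 falls in char 3's range; it's byte 1 of EB 88 9F = 0xEB.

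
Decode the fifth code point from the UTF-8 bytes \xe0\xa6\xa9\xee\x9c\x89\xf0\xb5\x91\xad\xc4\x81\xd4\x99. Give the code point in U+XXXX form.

Offset 0: leading byte 0xE0 = 11100000 → 3-byte char #1 = E0 A6 A9.
Offset 3: leading byte 0xEE = 11101110 → 3-byte char #2 = EE 9C 89.
Offset 6: leading byte 0xF0 = 11110000 → 4-byte char #3 = F0 B5 91 AD.
Offset 10: leading byte 0xC4 = 11000100 → 2-byte char #4 = C4 81.
Offset 12: leading byte 0xD4 = 11010100 → 2-byte char #5 = D4 99.
Leading byte 0xD4 = 11010100 matches 110xxxxx → 2-byte sequence.
Byte 1: 0xD4 = 11010100, payload 10100 (5 bits).
Byte 2: 0x99 = 10011001 (10xxxxxx ✓), payload 011001.
Concatenate: 10100011001 = 0x519 (11 bits → U+0519).

U+0519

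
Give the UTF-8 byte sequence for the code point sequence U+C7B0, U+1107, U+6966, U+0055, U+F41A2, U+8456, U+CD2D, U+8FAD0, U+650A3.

EC 9E B0 E1 84 87 E6 A5 A6 55 F3 B4 86 A2 E8 91 96 EC B4 AD F2 8F AB 90 F1 A5 82 A3

U+C7B0: 3-byte form → EC 9E B0.
U+1107: 3-byte form → E1 84 87.
U+6966: 3-byte form → E6 A5 A6.
U+0055: 1-byte form → 55.
U+F41A2: 4-byte form → F3 B4 86 A2.
U+8456: 3-byte form → E8 91 96.
U+CD2D: 3-byte form → EC B4 AD.
U+8FAD0: 4-byte form → F2 8F AB 90.
U+650A3: 4-byte form → F1 A5 82 A3.
Concatenated (28 bytes): EC 9E B0 E1 84 87 E6 A5 A6 55 F3 B4 86 A2 E8 91 96 EC B4 AD F2 8F AB 90 F1 A5 82 A3.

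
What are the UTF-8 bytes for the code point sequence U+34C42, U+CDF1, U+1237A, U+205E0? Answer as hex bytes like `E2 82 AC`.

F0 B4 B1 82 EC B7 B1 F0 92 8D BA F0 A0 97 A0

U+34C42: 4-byte form → F0 B4 B1 82.
U+CDF1: 3-byte form → EC B7 B1.
U+1237A: 4-byte form → F0 92 8D BA.
U+205E0: 4-byte form → F0 A0 97 A0.
Concatenated (15 bytes): F0 B4 B1 82 EC B7 B1 F0 92 8D BA F0 A0 97 A0.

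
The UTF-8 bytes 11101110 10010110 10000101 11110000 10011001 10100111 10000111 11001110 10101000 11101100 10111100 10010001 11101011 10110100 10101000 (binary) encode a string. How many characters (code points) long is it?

5

Byte at offset 0: 0xEE = 11101110 → 3-byte char (#1). Advance 3.
Byte at offset 3: 0xF0 = 11110000 → 4-byte char (#2). Advance 4.
Byte at offset 7: 0xCE = 11001110 → 2-byte char (#3). Advance 2.
Byte at offset 9: 0xEC = 11101100 → 3-byte char (#4). Advance 3.
Byte at offset 12: 0xEB = 11101011 → 3-byte char (#5). Advance 3.
Reached end at offset 15 after 5 code points.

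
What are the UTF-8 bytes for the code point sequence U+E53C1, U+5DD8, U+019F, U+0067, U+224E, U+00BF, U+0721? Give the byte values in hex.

F3 A5 8F 81 E5 B7 98 C6 9F 67 E2 89 8E C2 BF DC A1

U+E53C1: 4-byte form → F3 A5 8F 81.
U+5DD8: 3-byte form → E5 B7 98.
U+019F: 2-byte form → C6 9F.
U+0067: 1-byte form → 67.
U+224E: 3-byte form → E2 89 8E.
U+00BF: 2-byte form → C2 BF.
U+0721: 2-byte form → DC A1.
Concatenated (17 bytes): F3 A5 8F 81 E5 B7 98 C6 9F 67 E2 89 8E C2 BF DC A1.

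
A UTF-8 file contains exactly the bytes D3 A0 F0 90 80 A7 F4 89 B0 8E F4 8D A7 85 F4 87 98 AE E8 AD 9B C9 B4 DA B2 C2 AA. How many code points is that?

9

Byte at offset 0: 0xD3 = 11010011 → 2-byte char (#1). Advance 2.
Byte at offset 2: 0xF0 = 11110000 → 4-byte char (#2). Advance 4.
Byte at offset 6: 0xF4 = 11110100 → 4-byte char (#3). Advance 4.
Byte at offset 10: 0xF4 = 11110100 → 4-byte char (#4). Advance 4.
Byte at offset 14: 0xF4 = 11110100 → 4-byte char (#5). Advance 4.
Byte at offset 18: 0xE8 = 11101000 → 3-byte char (#6). Advance 3.
Byte at offset 21: 0xC9 = 11001001 → 2-byte char (#7). Advance 2.
Byte at offset 23: 0xDA = 11011010 → 2-byte char (#8). Advance 2.
Byte at offset 25: 0xC2 = 11000010 → 2-byte char (#9). Advance 2.
Reached end at offset 27 after 9 code points.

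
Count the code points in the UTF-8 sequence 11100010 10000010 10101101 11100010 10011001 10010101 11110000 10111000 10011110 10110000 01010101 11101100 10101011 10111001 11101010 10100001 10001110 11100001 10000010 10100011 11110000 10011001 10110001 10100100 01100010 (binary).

Byte at offset 0: 0xE2 = 11100010 → 3-byte char (#1). Advance 3.
Byte at offset 3: 0xE2 = 11100010 → 3-byte char (#2). Advance 3.
Byte at offset 6: 0xF0 = 11110000 → 4-byte char (#3). Advance 4.
Byte at offset 10: 0x55 = 01010101 → 1-byte char (#4). Advance 1.
Byte at offset 11: 0xEC = 11101100 → 3-byte char (#5). Advance 3.
Byte at offset 14: 0xEA = 11101010 → 3-byte char (#6). Advance 3.
Byte at offset 17: 0xE1 = 11100001 → 3-byte char (#7). Advance 3.
Byte at offset 20: 0xF0 = 11110000 → 4-byte char (#8). Advance 4.
Byte at offset 24: 0x62 = 01100010 → 1-byte char (#9). Advance 1.
Reached end at offset 25 after 9 code points.

9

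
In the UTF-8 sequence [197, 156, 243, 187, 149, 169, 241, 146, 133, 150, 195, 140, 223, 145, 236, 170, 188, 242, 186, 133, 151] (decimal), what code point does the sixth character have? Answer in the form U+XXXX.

Offset 0: leading byte 0xC5 = 11000101 → 2-byte char #1 = C5 9C.
Offset 2: leading byte 0xF3 = 11110011 → 4-byte char #2 = F3 BB 95 A9.
Offset 6: leading byte 0xF1 = 11110001 → 4-byte char #3 = F1 92 85 96.
Offset 10: leading byte 0xC3 = 11000011 → 2-byte char #4 = C3 8C.
Offset 12: leading byte 0xDF = 11011111 → 2-byte char #5 = DF 91.
Offset 14: leading byte 0xEC = 11101100 → 3-byte char #6 = EC AA BC.
Leading byte 0xEC = 11101100 matches 1110xxxx → 3-byte sequence.
Byte 1: 0xEC = 11101100, payload 1100 (4 bits).
Byte 2: 0xAA = 10101010 (10xxxxxx ✓), payload 101010.
Byte 3: 0xBC = 10111100 (10xxxxxx ✓), payload 111100.
Concatenate: 1100101010111100 = 0xCABC (16 bits → U+CABC).

U+CABC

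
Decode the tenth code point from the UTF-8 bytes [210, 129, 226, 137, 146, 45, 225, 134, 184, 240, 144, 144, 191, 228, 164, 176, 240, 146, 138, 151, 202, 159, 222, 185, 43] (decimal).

Offset 0: leading byte 0xD2 = 11010010 → 2-byte char #1 = D2 81.
Offset 2: leading byte 0xE2 = 11100010 → 3-byte char #2 = E2 89 92.
Offset 5: leading byte 0x2D = 00101101 → 1-byte char #3 = 2D.
Offset 6: leading byte 0xE1 = 11100001 → 3-byte char #4 = E1 86 B8.
Offset 9: leading byte 0xF0 = 11110000 → 4-byte char #5 = F0 90 90 BF.
Offset 13: leading byte 0xE4 = 11100100 → 3-byte char #6 = E4 A4 B0.
Offset 16: leading byte 0xF0 = 11110000 → 4-byte char #7 = F0 92 8A 97.
Offset 20: leading byte 0xCA = 11001010 → 2-byte char #8 = CA 9F.
Offset 22: leading byte 0xDE = 11011110 → 2-byte char #9 = DE B9.
Offset 24: leading byte 0x2B = 00101011 → 1-byte char #10 = 2B.
Leading byte 0x2B = 00101011 matches 0xxxxxxx → 1-byte sequence.
Byte 1: 0x2B = 00101011, payload 0101011 (7 bits).
Concatenate: 0101011 = 0x2B (7 bits → U+002B).

U+002B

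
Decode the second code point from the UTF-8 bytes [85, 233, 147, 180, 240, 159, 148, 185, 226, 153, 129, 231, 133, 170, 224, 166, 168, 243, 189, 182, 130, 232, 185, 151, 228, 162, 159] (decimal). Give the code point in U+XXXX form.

U+94F4

Offset 0: leading byte 0x55 = 01010101 → 1-byte char #1 = 55.
Offset 1: leading byte 0xE9 = 11101001 → 3-byte char #2 = E9 93 B4.
Leading byte 0xE9 = 11101001 matches 1110xxxx → 3-byte sequence.
Byte 1: 0xE9 = 11101001, payload 1001 (4 bits).
Byte 2: 0x93 = 10010011 (10xxxxxx ✓), payload 010011.
Byte 3: 0xB4 = 10110100 (10xxxxxx ✓), payload 110100.
Concatenate: 1001010011110100 = 0x94F4 (16 bits → U+94F4).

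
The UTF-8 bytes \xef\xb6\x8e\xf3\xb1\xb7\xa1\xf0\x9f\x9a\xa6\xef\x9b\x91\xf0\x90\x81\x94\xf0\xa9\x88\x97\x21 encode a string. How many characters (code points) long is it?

7

Byte at offset 0: 0xEF = 11101111 → 3-byte char (#1). Advance 3.
Byte at offset 3: 0xF3 = 11110011 → 4-byte char (#2). Advance 4.
Byte at offset 7: 0xF0 = 11110000 → 4-byte char (#3). Advance 4.
Byte at offset 11: 0xEF = 11101111 → 3-byte char (#4). Advance 3.
Byte at offset 14: 0xF0 = 11110000 → 4-byte char (#5). Advance 4.
Byte at offset 18: 0xF0 = 11110000 → 4-byte char (#6). Advance 4.
Byte at offset 22: 0x21 = 00100001 → 1-byte char (#7). Advance 1.
Reached end at offset 23 after 7 code points.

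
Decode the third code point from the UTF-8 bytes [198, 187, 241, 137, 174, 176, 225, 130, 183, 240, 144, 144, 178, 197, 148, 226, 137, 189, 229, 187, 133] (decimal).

Offset 0: leading byte 0xC6 = 11000110 → 2-byte char #1 = C6 BB.
Offset 2: leading byte 0xF1 = 11110001 → 4-byte char #2 = F1 89 AE B0.
Offset 6: leading byte 0xE1 = 11100001 → 3-byte char #3 = E1 82 B7.
Leading byte 0xE1 = 11100001 matches 1110xxxx → 3-byte sequence.
Byte 1: 0xE1 = 11100001, payload 0001 (4 bits).
Byte 2: 0x82 = 10000010 (10xxxxxx ✓), payload 000010.
Byte 3: 0xB7 = 10110111 (10xxxxxx ✓), payload 110111.
Concatenate: 0001000010110111 = 0x10B7 (16 bits → U+10B7).

U+10B7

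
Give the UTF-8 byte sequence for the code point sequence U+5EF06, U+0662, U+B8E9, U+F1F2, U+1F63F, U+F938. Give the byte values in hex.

F1 9E BC 86 D9 A2 EB A3 A9 EF 87 B2 F0 9F 98 BF EF A4 B8

U+5EF06: 4-byte form → F1 9E BC 86.
U+0662: 2-byte form → D9 A2.
U+B8E9: 3-byte form → EB A3 A9.
U+F1F2: 3-byte form → EF 87 B2.
U+1F63F: 4-byte form → F0 9F 98 BF.
U+F938: 3-byte form → EF A4 B8.
Concatenated (19 bytes): F1 9E BC 86 D9 A2 EB A3 A9 EF 87 B2 F0 9F 98 BF EF A4 B8.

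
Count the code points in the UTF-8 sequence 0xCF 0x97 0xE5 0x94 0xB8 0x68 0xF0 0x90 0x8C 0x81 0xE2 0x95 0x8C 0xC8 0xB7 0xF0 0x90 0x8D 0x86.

7

Byte at offset 0: 0xCF = 11001111 → 2-byte char (#1). Advance 2.
Byte at offset 2: 0xE5 = 11100101 → 3-byte char (#2). Advance 3.
Byte at offset 5: 0x68 = 01101000 → 1-byte char (#3). Advance 1.
Byte at offset 6: 0xF0 = 11110000 → 4-byte char (#4). Advance 4.
Byte at offset 10: 0xE2 = 11100010 → 3-byte char (#5). Advance 3.
Byte at offset 13: 0xC8 = 11001000 → 2-byte char (#6). Advance 2.
Byte at offset 15: 0xF0 = 11110000 → 4-byte char (#7). Advance 4.
Reached end at offset 19 after 7 code points.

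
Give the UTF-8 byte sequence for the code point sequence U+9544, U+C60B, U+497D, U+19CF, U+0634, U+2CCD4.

U+9544: 3-byte form → E9 95 84.
U+C60B: 3-byte form → EC 98 8B.
U+497D: 3-byte form → E4 A5 BD.
U+19CF: 3-byte form → E1 A7 8F.
U+0634: 2-byte form → D8 B4.
U+2CCD4: 4-byte form → F0 AC B3 94.
Concatenated (18 bytes): E9 95 84 EC 98 8B E4 A5 BD E1 A7 8F D8 B4 F0 AC B3 94.

E9 95 84 EC 98 8B E4 A5 BD E1 A7 8F D8 B4 F0 AC B3 94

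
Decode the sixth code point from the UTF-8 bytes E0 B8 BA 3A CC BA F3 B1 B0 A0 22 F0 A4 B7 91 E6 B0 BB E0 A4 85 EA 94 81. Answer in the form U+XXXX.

U+24DD1

Offset 0: leading byte 0xE0 = 11100000 → 3-byte char #1 = E0 B8 BA.
Offset 3: leading byte 0x3A = 00111010 → 1-byte char #2 = 3A.
Offset 4: leading byte 0xCC = 11001100 → 2-byte char #3 = CC BA.
Offset 6: leading byte 0xF3 = 11110011 → 4-byte char #4 = F3 B1 B0 A0.
Offset 10: leading byte 0x22 = 00100010 → 1-byte char #5 = 22.
Offset 11: leading byte 0xF0 = 11110000 → 4-byte char #6 = F0 A4 B7 91.
Leading byte 0xF0 = 11110000 matches 11110xxx → 4-byte sequence.
Byte 1: 0xF0 = 11110000, payload 000 (3 bits).
Byte 2: 0xA4 = 10100100 (10xxxxxx ✓), payload 100100.
Byte 3: 0xB7 = 10110111 (10xxxxxx ✓), payload 110111.
Byte 4: 0x91 = 10010001 (10xxxxxx ✓), payload 010001.
Concatenate: 000100100110111010001 = 0x24DD1 (21 bits → U+24DD1).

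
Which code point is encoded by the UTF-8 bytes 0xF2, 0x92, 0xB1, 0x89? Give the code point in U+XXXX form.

U+92C49

Leading byte 0xF2 = 11110010 matches 11110xxx → 4-byte sequence.
Byte 1: 0xF2 = 11110010, payload 010 (3 bits).
Byte 2: 0x92 = 10010010 (10xxxxxx ✓), payload 010010.
Byte 3: 0xB1 = 10110001 (10xxxxxx ✓), payload 110001.
Byte 4: 0x89 = 10001001 (10xxxxxx ✓), payload 001001.
Concatenate: 010010010110001001001 = 0x92C49 (21 bits → U+92C49).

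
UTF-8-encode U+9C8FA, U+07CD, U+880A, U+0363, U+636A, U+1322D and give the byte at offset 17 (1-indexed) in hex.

1-indexed offset 17 is 0-indexed offset 16.
U+9C8FA → 4-byte form F2 9C A3 BA at offsets 0–3.
U+07CD → 2-byte form DF 8D at offsets 4–5.
U+880A → 3-byte form E8 A0 8A at offsets 6–8.
U+0363 → 2-byte form CD A3 at offsets 9–10.
U+636A → 3-byte form E6 8D AA at offsets 11–13.
U+1322D → 4-byte form F0 93 88 AD at offsets 14–17.
Offset 16 falls in char 6's range; it's byte 3 of F0 93 88 AD = 0x88.

0x88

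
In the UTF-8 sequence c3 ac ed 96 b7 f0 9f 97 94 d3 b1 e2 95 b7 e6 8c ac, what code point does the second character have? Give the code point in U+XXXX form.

Offset 0: leading byte 0xC3 = 11000011 → 2-byte char #1 = C3 AC.
Offset 2: leading byte 0xED = 11101101 → 3-byte char #2 = ED 96 B7.
Leading byte 0xED = 11101101 matches 1110xxxx → 3-byte sequence.
Byte 1: 0xED = 11101101, payload 1101 (4 bits).
Byte 2: 0x96 = 10010110 (10xxxxxx ✓), payload 010110.
Byte 3: 0xB7 = 10110111 (10xxxxxx ✓), payload 110111.
Concatenate: 1101010110110111 = 0xD5B7 (16 bits → U+D5B7).

U+D5B7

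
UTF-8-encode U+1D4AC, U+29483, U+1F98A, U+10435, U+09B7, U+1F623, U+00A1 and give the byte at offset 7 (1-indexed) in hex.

1-indexed offset 7 is 0-indexed offset 6.
U+1D4AC → 4-byte form F0 9D 92 AC at offsets 0–3.
U+29483 → 4-byte form F0 A9 92 83 at offsets 4–7.
Offset 6 falls in char 2's range; it's byte 3 of F0 A9 92 83 = 0x92.

0x92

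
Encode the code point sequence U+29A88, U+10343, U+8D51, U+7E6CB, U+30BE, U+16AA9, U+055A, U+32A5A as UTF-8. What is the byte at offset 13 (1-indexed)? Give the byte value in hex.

1-indexed offset 13 is 0-indexed offset 12.
U+29A88 → 4-byte form F0 A9 AA 88 at offsets 0–3.
U+10343 → 4-byte form F0 90 8D 83 at offsets 4–7.
U+8D51 → 3-byte form E8 B5 91 at offsets 8–10.
U+7E6CB → 4-byte form F1 BE 9B 8B at offsets 11–14.
Offset 12 falls in char 4's range; it's byte 2 of F1 BE 9B 8B = 0xBE.

0xBE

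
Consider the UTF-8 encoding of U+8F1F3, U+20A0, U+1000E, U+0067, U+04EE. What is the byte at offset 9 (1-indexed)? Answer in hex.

0x90

1-indexed offset 9 is 0-indexed offset 8.
U+8F1F3 → 4-byte form F2 8F 87 B3 at offsets 0–3.
U+20A0 → 3-byte form E2 82 A0 at offsets 4–6.
U+1000E → 4-byte form F0 90 80 8E at offsets 7–10.
Offset 8 falls in char 3's range; it's byte 2 of F0 90 80 8E = 0x90.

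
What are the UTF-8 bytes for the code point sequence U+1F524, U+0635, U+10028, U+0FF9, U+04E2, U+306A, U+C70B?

F0 9F 94 A4 D8 B5 F0 90 80 A8 E0 BF B9 D3 A2 E3 81 AA EC 9C 8B

U+1F524: 4-byte form → F0 9F 94 A4.
U+0635: 2-byte form → D8 B5.
U+10028: 4-byte form → F0 90 80 A8.
U+0FF9: 3-byte form → E0 BF B9.
U+04E2: 2-byte form → D3 A2.
U+306A: 3-byte form → E3 81 AA.
U+C70B: 3-byte form → EC 9C 8B.
Concatenated (21 bytes): F0 9F 94 A4 D8 B5 F0 90 80 A8 E0 BF B9 D3 A2 E3 81 AA EC 9C 8B.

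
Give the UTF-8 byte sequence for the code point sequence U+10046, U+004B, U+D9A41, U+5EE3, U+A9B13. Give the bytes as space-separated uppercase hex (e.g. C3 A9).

F0 90 81 86 4B F3 99 A9 81 E5 BB A3 F2 A9 AC 93

U+10046: 4-byte form → F0 90 81 86.
U+004B: 1-byte form → 4B.
U+D9A41: 4-byte form → F3 99 A9 81.
U+5EE3: 3-byte form → E5 BB A3.
U+A9B13: 4-byte form → F2 A9 AC 93.
Concatenated (16 bytes): F0 90 81 86 4B F3 99 A9 81 E5 BB A3 F2 A9 AC 93.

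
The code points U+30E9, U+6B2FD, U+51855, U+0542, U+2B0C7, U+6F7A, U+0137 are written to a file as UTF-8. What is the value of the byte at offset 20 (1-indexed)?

0xBA

1-indexed offset 20 is 0-indexed offset 19.
U+30E9 → 3-byte form E3 83 A9 at offsets 0–2.
U+6B2FD → 4-byte form F1 AB 8B BD at offsets 3–6.
U+51855 → 4-byte form F1 91 A1 95 at offsets 7–10.
U+0542 → 2-byte form D5 82 at offsets 11–12.
U+2B0C7 → 4-byte form F0 AB 83 87 at offsets 13–16.
U+6F7A → 3-byte form E6 BD BA at offsets 17–19.
Offset 19 falls in char 6's range; it's byte 3 of E6 BD BA = 0xBA.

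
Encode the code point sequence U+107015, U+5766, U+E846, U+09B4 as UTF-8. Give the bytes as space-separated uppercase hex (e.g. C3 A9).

U+107015: 4-byte form → F4 87 80 95.
U+5766: 3-byte form → E5 9D A6.
U+E846: 3-byte form → EE A1 86.
U+09B4: 3-byte form → E0 A6 B4.
Concatenated (13 bytes): F4 87 80 95 E5 9D A6 EE A1 86 E0 A6 B4.

F4 87 80 95 E5 9D A6 EE A1 86 E0 A6 B4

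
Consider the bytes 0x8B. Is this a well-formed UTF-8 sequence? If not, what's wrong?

invalid (continuation byte with no leading byte)

Byte 0x8B = 10001011 has the form 10xxxxxx — a continuation byte — but there is no preceding leading byte.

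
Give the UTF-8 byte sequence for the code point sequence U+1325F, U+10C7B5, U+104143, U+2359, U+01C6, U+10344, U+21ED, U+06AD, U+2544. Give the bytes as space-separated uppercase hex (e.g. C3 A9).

F0 93 89 9F F4 8C 9E B5 F4 84 85 83 E2 8D 99 C7 86 F0 90 8D 84 E2 87 AD DA AD E2 95 84

U+1325F: 4-byte form → F0 93 89 9F.
U+10C7B5: 4-byte form → F4 8C 9E B5.
U+104143: 4-byte form → F4 84 85 83.
U+2359: 3-byte form → E2 8D 99.
U+01C6: 2-byte form → C7 86.
U+10344: 4-byte form → F0 90 8D 84.
U+21ED: 3-byte form → E2 87 AD.
U+06AD: 2-byte form → DA AD.
U+2544: 3-byte form → E2 95 84.
Concatenated (29 bytes): F0 93 89 9F F4 8C 9E B5 F4 84 85 83 E2 8D 99 C7 86 F0 90 8D 84 E2 87 AD DA AD E2 95 84.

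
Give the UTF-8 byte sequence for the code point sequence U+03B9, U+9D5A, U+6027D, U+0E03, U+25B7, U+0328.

U+03B9: 2-byte form → CE B9.
U+9D5A: 3-byte form → E9 B5 9A.
U+6027D: 4-byte form → F1 A0 89 BD.
U+0E03: 3-byte form → E0 B8 83.
U+25B7: 3-byte form → E2 96 B7.
U+0328: 2-byte form → CC A8.
Concatenated (17 bytes): CE B9 E9 B5 9A F1 A0 89 BD E0 B8 83 E2 96 B7 CC A8.

CE B9 E9 B5 9A F1 A0 89 BD E0 B8 83 E2 96 B7 CC A8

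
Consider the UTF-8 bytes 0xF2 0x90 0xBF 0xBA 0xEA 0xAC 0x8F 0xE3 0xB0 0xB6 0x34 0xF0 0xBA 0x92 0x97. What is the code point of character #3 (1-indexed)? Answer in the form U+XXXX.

Offset 0: leading byte 0xF2 = 11110010 → 4-byte char #1 = F2 90 BF BA.
Offset 4: leading byte 0xEA = 11101010 → 3-byte char #2 = EA AC 8F.
Offset 7: leading byte 0xE3 = 11100011 → 3-byte char #3 = E3 B0 B6.
Leading byte 0xE3 = 11100011 matches 1110xxxx → 3-byte sequence.
Byte 1: 0xE3 = 11100011, payload 0011 (4 bits).
Byte 2: 0xB0 = 10110000 (10xxxxxx ✓), payload 110000.
Byte 3: 0xB6 = 10110110 (10xxxxxx ✓), payload 110110.
Concatenate: 0011110000110110 = 0x3C36 (16 bits → U+3C36).

U+3C36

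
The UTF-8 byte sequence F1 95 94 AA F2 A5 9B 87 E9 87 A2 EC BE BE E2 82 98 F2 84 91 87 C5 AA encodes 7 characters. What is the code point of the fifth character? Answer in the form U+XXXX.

Offset 0: leading byte 0xF1 = 11110001 → 4-byte char #1 = F1 95 94 AA.
Offset 4: leading byte 0xF2 = 11110010 → 4-byte char #2 = F2 A5 9B 87.
Offset 8: leading byte 0xE9 = 11101001 → 3-byte char #3 = E9 87 A2.
Offset 11: leading byte 0xEC = 11101100 → 3-byte char #4 = EC BE BE.
Offset 14: leading byte 0xE2 = 11100010 → 3-byte char #5 = E2 82 98.
Leading byte 0xE2 = 11100010 matches 1110xxxx → 3-byte sequence.
Byte 1: 0xE2 = 11100010, payload 0010 (4 bits).
Byte 2: 0x82 = 10000010 (10xxxxxx ✓), payload 000010.
Byte 3: 0x98 = 10011000 (10xxxxxx ✓), payload 011000.
Concatenate: 0010000010011000 = 0x2098 (16 bits → U+2098).

U+2098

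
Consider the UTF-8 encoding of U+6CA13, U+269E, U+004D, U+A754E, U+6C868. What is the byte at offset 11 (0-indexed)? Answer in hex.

U+6CA13 → 4-byte form F1 AC A8 93 at offsets 0–3.
U+269E → 3-byte form E2 9A 9E at offsets 4–6.
U+004D → 1-byte form 4D at offsets 7–7.
U+A754E → 4-byte form F2 A7 95 8E at offsets 8–11.
Offset 11 falls in char 4's range; it's byte 4 of F2 A7 95 8E = 0x8E.

0x8E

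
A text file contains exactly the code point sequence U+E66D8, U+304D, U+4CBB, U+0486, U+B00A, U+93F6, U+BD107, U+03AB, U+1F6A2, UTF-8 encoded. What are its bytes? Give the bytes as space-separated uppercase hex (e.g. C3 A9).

F3 A6 9B 98 E3 81 8D E4 B2 BB D2 86 EB 80 8A E9 8F B6 F2 BD 84 87 CE AB F0 9F 9A A2

U+E66D8: 4-byte form → F3 A6 9B 98.
U+304D: 3-byte form → E3 81 8D.
U+4CBB: 3-byte form → E4 B2 BB.
U+0486: 2-byte form → D2 86.
U+B00A: 3-byte form → EB 80 8A.
U+93F6: 3-byte form → E9 8F B6.
U+BD107: 4-byte form → F2 BD 84 87.
U+03AB: 2-byte form → CE AB.
U+1F6A2: 4-byte form → F0 9F 9A A2.
Concatenated (28 bytes): F3 A6 9B 98 E3 81 8D E4 B2 BB D2 86 EB 80 8A E9 8F B6 F2 BD 84 87 CE AB F0 9F 9A A2.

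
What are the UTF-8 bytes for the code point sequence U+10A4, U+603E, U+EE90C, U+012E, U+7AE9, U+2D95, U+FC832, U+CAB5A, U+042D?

U+10A4: 3-byte form → E1 82 A4.
U+603E: 3-byte form → E6 80 BE.
U+EE90C: 4-byte form → F3 AE A4 8C.
U+012E: 2-byte form → C4 AE.
U+7AE9: 3-byte form → E7 AB A9.
U+2D95: 3-byte form → E2 B6 95.
U+FC832: 4-byte form → F3 BC A0 B2.
U+CAB5A: 4-byte form → F3 8A AD 9A.
U+042D: 2-byte form → D0 AD.
Concatenated (28 bytes): E1 82 A4 E6 80 BE F3 AE A4 8C C4 AE E7 AB A9 E2 B6 95 F3 BC A0 B2 F3 8A AD 9A D0 AD.

E1 82 A4 E6 80 BE F3 AE A4 8C C4 AE E7 AB A9 E2 B6 95 F3 BC A0 B2 F3 8A AD 9A D0 AD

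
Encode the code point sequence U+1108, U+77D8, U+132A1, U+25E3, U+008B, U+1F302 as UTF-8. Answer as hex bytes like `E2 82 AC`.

E1 84 88 E7 9F 98 F0 93 8A A1 E2 97 A3 C2 8B F0 9F 8C 82

U+1108: 3-byte form → E1 84 88.
U+77D8: 3-byte form → E7 9F 98.
U+132A1: 4-byte form → F0 93 8A A1.
U+25E3: 3-byte form → E2 97 A3.
U+008B: 2-byte form → C2 8B.
U+1F302: 4-byte form → F0 9F 8C 82.
Concatenated (19 bytes): E1 84 88 E7 9F 98 F0 93 8A A1 E2 97 A3 C2 8B F0 9F 8C 82.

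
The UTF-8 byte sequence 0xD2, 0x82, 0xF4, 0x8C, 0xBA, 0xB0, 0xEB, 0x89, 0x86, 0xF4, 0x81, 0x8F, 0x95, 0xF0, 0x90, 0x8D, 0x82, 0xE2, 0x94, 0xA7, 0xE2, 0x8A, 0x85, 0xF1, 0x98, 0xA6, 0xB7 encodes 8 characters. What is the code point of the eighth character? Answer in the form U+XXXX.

U+589B7

Offset 0: leading byte 0xD2 = 11010010 → 2-byte char #1 = D2 82.
Offset 2: leading byte 0xF4 = 11110100 → 4-byte char #2 = F4 8C BA B0.
Offset 6: leading byte 0xEB = 11101011 → 3-byte char #3 = EB 89 86.
Offset 9: leading byte 0xF4 = 11110100 → 4-byte char #4 = F4 81 8F 95.
Offset 13: leading byte 0xF0 = 11110000 → 4-byte char #5 = F0 90 8D 82.
Offset 17: leading byte 0xE2 = 11100010 → 3-byte char #6 = E2 94 A7.
Offset 20: leading byte 0xE2 = 11100010 → 3-byte char #7 = E2 8A 85.
Offset 23: leading byte 0xF1 = 11110001 → 4-byte char #8 = F1 98 A6 B7.
Leading byte 0xF1 = 11110001 matches 11110xxx → 4-byte sequence.
Byte 1: 0xF1 = 11110001, payload 001 (3 bits).
Byte 2: 0x98 = 10011000 (10xxxxxx ✓), payload 011000.
Byte 3: 0xA6 = 10100110 (10xxxxxx ✓), payload 100110.
Byte 4: 0xB7 = 10110111 (10xxxxxx ✓), payload 110111.
Concatenate: 001011000100110110111 = 0x589B7 (21 bits → U+589B7).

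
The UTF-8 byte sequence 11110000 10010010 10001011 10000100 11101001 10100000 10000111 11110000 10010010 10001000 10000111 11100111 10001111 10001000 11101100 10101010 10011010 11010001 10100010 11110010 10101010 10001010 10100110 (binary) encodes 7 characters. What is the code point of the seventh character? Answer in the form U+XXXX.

Offset 0: leading byte 0xF0 = 11110000 → 4-byte char #1 = F0 92 8B 84.
Offset 4: leading byte 0xE9 = 11101001 → 3-byte char #2 = E9 A0 87.
Offset 7: leading byte 0xF0 = 11110000 → 4-byte char #3 = F0 92 88 87.
Offset 11: leading byte 0xE7 = 11100111 → 3-byte char #4 = E7 8F 88.
Offset 14: leading byte 0xEC = 11101100 → 3-byte char #5 = EC AA 9A.
Offset 17: leading byte 0xD1 = 11010001 → 2-byte char #6 = D1 A2.
Offset 19: leading byte 0xF2 = 11110010 → 4-byte char #7 = F2 AA 8A A6.
Leading byte 0xF2 = 11110010 matches 11110xxx → 4-byte sequence.
Byte 1: 0xF2 = 11110010, payload 010 (3 bits).
Byte 2: 0xAA = 10101010 (10xxxxxx ✓), payload 101010.
Byte 3: 0x8A = 10001010 (10xxxxxx ✓), payload 001010.
Byte 4: 0xA6 = 10100110 (10xxxxxx ✓), payload 100110.
Concatenate: 010101010001010100110 = 0xAA2A6 (21 bits → U+AA2A6).

U+AA2A6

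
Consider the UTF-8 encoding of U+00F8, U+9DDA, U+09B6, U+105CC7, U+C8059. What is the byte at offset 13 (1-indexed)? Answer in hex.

0xF3

1-indexed offset 13 is 0-indexed offset 12.
U+00F8 → 2-byte form C3 B8 at offsets 0–1.
U+9DDA → 3-byte form E9 B7 9A at offsets 2–4.
U+09B6 → 3-byte form E0 A6 B6 at offsets 5–7.
U+105CC7 → 4-byte form F4 85 B3 87 at offsets 8–11.
U+C8059 → 4-byte form F3 88 81 99 at offsets 12–15.
Offset 12 falls in char 5's range; it's byte 1 of F3 88 81 99 = 0xF3.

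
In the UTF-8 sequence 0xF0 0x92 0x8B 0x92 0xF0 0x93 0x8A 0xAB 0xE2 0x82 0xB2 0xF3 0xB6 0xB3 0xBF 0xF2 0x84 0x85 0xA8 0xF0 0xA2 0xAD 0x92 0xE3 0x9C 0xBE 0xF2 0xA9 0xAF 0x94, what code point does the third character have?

Offset 0: leading byte 0xF0 = 11110000 → 4-byte char #1 = F0 92 8B 92.
Offset 4: leading byte 0xF0 = 11110000 → 4-byte char #2 = F0 93 8A AB.
Offset 8: leading byte 0xE2 = 11100010 → 3-byte char #3 = E2 82 B2.
Leading byte 0xE2 = 11100010 matches 1110xxxx → 3-byte sequence.
Byte 1: 0xE2 = 11100010, payload 0010 (4 bits).
Byte 2: 0x82 = 10000010 (10xxxxxx ✓), payload 000010.
Byte 3: 0xB2 = 10110010 (10xxxxxx ✓), payload 110010.
Concatenate: 0010000010110010 = 0x20B2 (16 bits → U+20B2).

U+20B2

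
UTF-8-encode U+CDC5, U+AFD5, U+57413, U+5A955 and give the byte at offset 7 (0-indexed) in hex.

0x97

U+CDC5 → 3-byte form EC B7 85 at offsets 0–2.
U+AFD5 → 3-byte form EA BF 95 at offsets 3–5.
U+57413 → 4-byte form F1 97 90 93 at offsets 6–9.
Offset 7 falls in char 3's range; it's byte 2 of F1 97 90 93 = 0x97.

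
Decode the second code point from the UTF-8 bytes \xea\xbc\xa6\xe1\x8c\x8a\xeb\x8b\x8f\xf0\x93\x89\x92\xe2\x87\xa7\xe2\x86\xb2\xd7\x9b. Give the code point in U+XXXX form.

Offset 0: leading byte 0xEA = 11101010 → 3-byte char #1 = EA BC A6.
Offset 3: leading byte 0xE1 = 11100001 → 3-byte char #2 = E1 8C 8A.
Leading byte 0xE1 = 11100001 matches 1110xxxx → 3-byte sequence.
Byte 1: 0xE1 = 11100001, payload 0001 (4 bits).
Byte 2: 0x8C = 10001100 (10xxxxxx ✓), payload 001100.
Byte 3: 0x8A = 10001010 (10xxxxxx ✓), payload 001010.
Concatenate: 0001001100001010 = 0x130A (16 bits → U+130A).

U+130A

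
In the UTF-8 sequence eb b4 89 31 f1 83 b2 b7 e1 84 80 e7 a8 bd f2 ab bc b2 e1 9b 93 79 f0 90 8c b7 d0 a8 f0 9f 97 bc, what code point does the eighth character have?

Offset 0: leading byte 0xEB = 11101011 → 3-byte char #1 = EB B4 89.
Offset 3: leading byte 0x31 = 00110001 → 1-byte char #2 = 31.
Offset 4: leading byte 0xF1 = 11110001 → 4-byte char #3 = F1 83 B2 B7.
Offset 8: leading byte 0xE1 = 11100001 → 3-byte char #4 = E1 84 80.
Offset 11: leading byte 0xE7 = 11100111 → 3-byte char #5 = E7 A8 BD.
Offset 14: leading byte 0xF2 = 11110010 → 4-byte char #6 = F2 AB BC B2.
Offset 18: leading byte 0xE1 = 11100001 → 3-byte char #7 = E1 9B 93.
Offset 21: leading byte 0x79 = 01111001 → 1-byte char #8 = 79.
Leading byte 0x79 = 01111001 matches 0xxxxxxx → 1-byte sequence.
Byte 1: 0x79 = 01111001, payload 1111001 (7 bits).
Concatenate: 1111001 = 0x79 (7 bits → U+0079).

U+0079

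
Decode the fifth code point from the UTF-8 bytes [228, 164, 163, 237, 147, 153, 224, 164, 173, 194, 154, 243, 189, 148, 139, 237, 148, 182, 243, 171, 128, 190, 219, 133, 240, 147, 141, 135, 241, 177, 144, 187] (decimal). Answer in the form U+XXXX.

U+FD50B

Offset 0: leading byte 0xE4 = 11100100 → 3-byte char #1 = E4 A4 A3.
Offset 3: leading byte 0xED = 11101101 → 3-byte char #2 = ED 93 99.
Offset 6: leading byte 0xE0 = 11100000 → 3-byte char #3 = E0 A4 AD.
Offset 9: leading byte 0xC2 = 11000010 → 2-byte char #4 = C2 9A.
Offset 11: leading byte 0xF3 = 11110011 → 4-byte char #5 = F3 BD 94 8B.
Leading byte 0xF3 = 11110011 matches 11110xxx → 4-byte sequence.
Byte 1: 0xF3 = 11110011, payload 011 (3 bits).
Byte 2: 0xBD = 10111101 (10xxxxxx ✓), payload 111101.
Byte 3: 0x94 = 10010100 (10xxxxxx ✓), payload 010100.
Byte 4: 0x8B = 10001011 (10xxxxxx ✓), payload 001011.
Concatenate: 011111101010100001011 = 0xFD50B (21 bits → U+FD50B).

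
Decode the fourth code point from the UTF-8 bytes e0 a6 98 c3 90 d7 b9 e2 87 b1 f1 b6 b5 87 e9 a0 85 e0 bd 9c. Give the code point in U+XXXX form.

U+21F1

Offset 0: leading byte 0xE0 = 11100000 → 3-byte char #1 = E0 A6 98.
Offset 3: leading byte 0xC3 = 11000011 → 2-byte char #2 = C3 90.
Offset 5: leading byte 0xD7 = 11010111 → 2-byte char #3 = D7 B9.
Offset 7: leading byte 0xE2 = 11100010 → 3-byte char #4 = E2 87 B1.
Leading byte 0xE2 = 11100010 matches 1110xxxx → 3-byte sequence.
Byte 1: 0xE2 = 11100010, payload 0010 (4 bits).
Byte 2: 0x87 = 10000111 (10xxxxxx ✓), payload 000111.
Byte 3: 0xB1 = 10110001 (10xxxxxx ✓), payload 110001.
Concatenate: 0010000111110001 = 0x21F1 (16 bits → U+21F1).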